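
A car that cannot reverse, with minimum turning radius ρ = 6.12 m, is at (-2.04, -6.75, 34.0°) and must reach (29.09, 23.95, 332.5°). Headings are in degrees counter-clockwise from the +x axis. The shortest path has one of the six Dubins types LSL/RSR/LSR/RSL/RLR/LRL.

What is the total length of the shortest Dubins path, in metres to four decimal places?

45.8646 m

Let ψ = atan2(Δy, Δx) = atan2(30.70, 31.13) = 44.6015° be the start→goal bearing.
Normalize: d = |goal − start| / ρ = 43.721470/6.12 = 7.144031, α = (θ_start − ψ) mod 360° = 349.3985° = 6.098154 rad, β = (θ_goal − ψ) mod 360° = 287.8985° = 5.024776 rad.
Common terms: sin α = -0.183978, cos α = 0.982930, sin β = -0.951603, cos β = 0.307331, cos(α−β) = 0.477159, d² = 51.037179. Work in radians in the unit-radius frame; every candidate has L = ρ·(t + p + q).
LSL: p² = 2 + d² − 2cos(α−β) + 2d(sin α − sin β) = 63.050733; p = √p² = 7.940449; φ = atan2(cos β − cos α, d + sin α − sin β) = -0.085186 rad; t = (φ − α) mod 2π = 0.099846 rad, q = (β − φ) mod 2π = 5.109962 rad → L = 6.12·(0.099846 + 7.940449 + 5.109962) = 6.12·13.150257 = 80.479573 m
RSR: p² = 2 + d² − 2cos(α−β) + 2d(sin β − sin α) = 41.114989; p = √p² = 6.412097; φ = atan2(cos α − cos β, d − sin α + sin β) = 0.105559 rad; t = (α − φ) mod 2π = 5.992594 rad, q = (φ − β) mod 2π = 1.363968 rad → L = 6.12·(5.992594 + 6.412097 + 1.363968) = 6.12·13.768660 = 84.264198 m
LSR: p² = d² − 2 + 2cos(α−β) + 2d(sin α + sin β) = 33.766253; p = √p² = 5.810874; φ = atan2(−cos α − cos β, d + sin α + sin β) − atan2(−2, p) = 0.119954 rad; t = (φ − α) mod 2π = 0.304986 rad, q = (φ − β) mod 2π = 1.378363 rad → L = 6.12·(0.304986 + 5.810874 + 1.378363) = 6.12·7.494223 = 45.864642 m
RSL: p² = d² − 2 + 2cos(α−β) − 2d(sin α + sin β) = 66.216740; p = √p² = 8.137367; φ = atan2(cos α + cos β, d − sin α − sin β) − atan2(2, p) = -0.086410 rad; t = (α − φ) mod 2π = 6.184564 rad, q = (β − φ) mod 2π = 5.111186 rad → L = 6.12·(6.184564 + 8.137367 + 5.111186) = 6.12·19.433117 = 118.930675 m
RLR: c = (6 − d² + 2cos(α−β) + 2d(sin α − sin β))/8 = -4.139374, |c| > 1 → infeasible
LRL: c = (6 − d² + 2cos(α−β) − 2d(sin α − sin β))/8 = -6.881342, |c| > 1 → infeasible
Shortest: LSR with L = 45.864642 m ≈ 45.8646 m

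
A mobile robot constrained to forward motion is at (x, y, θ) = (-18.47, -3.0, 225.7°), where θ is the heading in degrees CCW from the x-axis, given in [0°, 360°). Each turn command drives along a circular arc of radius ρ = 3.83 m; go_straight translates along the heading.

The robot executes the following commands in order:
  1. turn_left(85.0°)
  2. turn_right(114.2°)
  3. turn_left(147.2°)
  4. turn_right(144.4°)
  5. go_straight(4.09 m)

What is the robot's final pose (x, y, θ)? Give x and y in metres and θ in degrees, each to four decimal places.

(-24.1048, -30.3332, 199.3000°)

set_pose: (x, y, θ) = (-18.4700, -3.0000, 225.7000°), ρ = 3.83
turn_left(85.0°): centre at ρ to the left, rotate +85.0° → (-18.6326, -8.1725, 310.7000°)
turn_right(114.2°): centre at ρ to the right, rotate −114.2° → (-20.4484, -14.3423, 196.5000°)
turn_left(147.2°): centre at ρ to the left, rotate +147.2° → (-20.4356, -21.6906, 343.7000°)
turn_right(144.4°): centre at ρ to the right, rotate −144.4° → (-20.2447, -28.9814, 199.3000°)
go_straight(4.09): x += 4.09·cos θ, y += 4.09·sin θ → (-24.1048, -30.3332, 199.3000°)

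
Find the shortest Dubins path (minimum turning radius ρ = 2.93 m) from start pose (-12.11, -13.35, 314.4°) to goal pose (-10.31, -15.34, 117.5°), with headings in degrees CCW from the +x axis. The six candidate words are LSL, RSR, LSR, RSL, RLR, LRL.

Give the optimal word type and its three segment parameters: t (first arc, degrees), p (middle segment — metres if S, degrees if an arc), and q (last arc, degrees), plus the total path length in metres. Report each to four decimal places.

Let ψ = atan2(Δy, Δx) = atan2(-1.99, 1.80) = -47.8699° be the start→goal bearing.
Normalize: d = |goal − start| / ρ = 2.683300/2.93 = 0.915802, α = (θ_start − ψ) mod 360° = 2.2699° = 0.039618 rad, β = (θ_goal − ψ) mod 360° = 165.3699° = 2.886250 rad.
Common terms: sin α = 0.039608, cos α = 0.999215, sin β = 0.252577, cos β = -0.967577, cos(α−β) = -0.956814, d² = 0.838694. Work in radians in the unit-radius frame; every candidate has L = ρ·(t + p + q).
LSL: p² = 2 + d² − 2cos(α−β) + 2d(sin α − sin β) = 4.362245; p = √p² = 2.088599; φ = atan2(cos β − cos α, d + sin α − sin β) = -1.227589 rad; t = (φ − α) mod 2π = 5.015978 rad, q = (β − φ) mod 2π = 4.113839 rad → L = 2.93·(5.015978 + 2.088599 + 4.113839) = 2.93·11.218416 = 32.869959 m
RSR: p² = 2 + d² − 2cos(α−β) + 2d(sin β − sin α) = 5.142396; p = √p² = 2.267685; φ = atan2(cos α − cos β, d − sin α + sin β) = 1.049778 rad; t = (α − φ) mod 2π = 5.273025 rad, q = (φ − β) mod 2π = 4.446713 rad → L = 2.93·(5.273025 + 2.267685 + 4.446713) = 2.93·11.987424 = 35.123152 m
LSR: p² = d² − 2 + 2cos(α−β) + 2d(sin α + sin β) = -2.539767 < 0 → infeasible
RSL: p² = d² − 2 + 2cos(α−β) − 2d(sin α + sin β) = -3.610100 < 0 → infeasible
RLR: c = (6 − d² + 2cos(α−β) + 2d(sin α − sin β))/8 = 0.357200; p = 2π − arccos c = 5.077658 rad; φ = atan2(cos α − cos β, d − sin α + sin β) = 1.049778 rad; t = (α − φ + p/2) mod 2π = 1.528669 rad, q = (α − β − t + p) mod 2π = 0.702357 rad → L = 2.93·(1.528669 + 5.077658 + 0.702357) = 2.93·7.308684 = 21.414443 m
LRL: c = (6 − d² + 2cos(α−β) − 2d(sin α − sin β))/8 = 0.454719; p = 2π − arccos c = 5.184446 rad; φ = atan2(cos β − cos α, d + sin α − sin β) = -1.227589 rad; t = (φ − α + p/2) mod 2π = 1.325016 rad, q = (β − α − t + p) mod 2π = 0.422877 rad → L = 2.93·(1.325016 + 5.184446 + 0.422877) = 2.93·6.932339 = 20.311753 m
Shortest: LRL with L = 20.311753 m ≈ 20.3118 m
Convert LRL to answer units (arcs ×180/π): t = 1.325016·180/π = 75.9178°, p = 5.184446·180/π = 297.0469°, q = 0.422877·180/π = 24.2290°, L = 20.3118 m.

LRL: t = 75.9178°, p = 297.0469°, q = 24.2290°, L = 20.3118 m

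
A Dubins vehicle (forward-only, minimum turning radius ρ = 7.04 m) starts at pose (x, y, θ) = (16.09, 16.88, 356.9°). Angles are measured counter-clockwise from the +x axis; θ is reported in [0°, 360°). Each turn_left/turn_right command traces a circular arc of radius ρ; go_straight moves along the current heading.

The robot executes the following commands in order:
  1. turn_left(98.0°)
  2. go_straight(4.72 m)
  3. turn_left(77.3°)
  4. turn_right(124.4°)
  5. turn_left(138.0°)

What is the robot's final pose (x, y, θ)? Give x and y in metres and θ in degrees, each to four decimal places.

(6.8365, 59.0240, 185.8000°)

set_pose: (x, y, θ) = (16.0900, 16.8800, 356.9000°), ρ = 7.04
turn_left(98.0°): centre at ρ to the left, rotate +98.0° → (23.4850, 24.5110, 454.9000° ≡ 94.9000°)
go_straight(4.72): x += 4.72·cos θ, y += 4.72·sin θ → (23.0818, 29.2138, 94.9000°)
turn_left(77.3°): centre at ρ to the left, rotate +77.3° → (17.0230, 35.5873, 172.2000°)
turn_right(124.4°): centre at ρ to the right, rotate −124.4° → (12.7632, 47.2911, 47.8000°)
turn_left(138.0°): centre at ρ to the left, rotate +138.0° → (6.8365, 59.0240, 185.8000°)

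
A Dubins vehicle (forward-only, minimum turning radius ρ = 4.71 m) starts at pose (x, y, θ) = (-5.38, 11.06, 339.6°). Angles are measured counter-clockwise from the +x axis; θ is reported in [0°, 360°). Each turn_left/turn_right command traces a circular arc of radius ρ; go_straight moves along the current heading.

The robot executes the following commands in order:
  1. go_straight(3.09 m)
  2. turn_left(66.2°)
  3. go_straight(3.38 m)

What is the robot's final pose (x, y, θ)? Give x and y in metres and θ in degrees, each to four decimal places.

(4.8910, 13.5370, 45.8000°)

set_pose: (x, y, θ) = (-5.3800, 11.0600, 339.6000°), ρ = 4.71
go_straight(3.09): x += 3.09·cos θ, y += 3.09·sin θ → (-2.4838, 9.9829, 339.6000°)
turn_left(66.2°): centre at ρ to the left, rotate +66.2° → (2.5346, 11.1139, 405.8000° ≡ 45.8000°)
go_straight(3.38): x += 3.38·cos θ, y += 3.38·sin θ → (4.8910, 13.5370, 45.8000°)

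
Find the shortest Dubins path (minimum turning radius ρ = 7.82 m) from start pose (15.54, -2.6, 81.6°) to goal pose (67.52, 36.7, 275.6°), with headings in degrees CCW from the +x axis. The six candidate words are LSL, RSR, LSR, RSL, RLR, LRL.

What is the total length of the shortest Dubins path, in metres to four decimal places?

Let ψ = atan2(Δy, Δx) = atan2(39.30, 51.98) = 37.0915° be the start→goal bearing.
Normalize: d = |goal − start| / ρ = 65.164487/7.82 = 8.333055, α = (θ_start − ψ) mod 360° = 44.5085° = 0.776820 rad, β = (θ_goal − ψ) mod 360° = 238.5085° = 4.162759 rad.
Common terms: sin α = 0.701015, cos α = 0.713146, sin β = -0.852718, cos β = -0.522372, cos(α−β) = -0.970296, d² = 69.439800. Work in radians in the unit-radius frame; every candidate has L = ρ·(t + p + q).
LSL: p² = 2 + d² − 2cos(α−β) + 2d(sin α − sin β) = 99.275082; p = √p² = 9.963688; φ = atan2(cos β − cos α, d + sin α − sin β) = -0.124322 rad; t = (φ − α) mod 2π = 5.382043 rad, q = (β − φ) mod 2π = 4.287081 rad → L = 7.82·(5.382043 + 9.963688 + 4.287081) = 7.82·19.632812 = 153.528592 m
RSR: p² = 2 + d² − 2cos(α−β) + 2d(sin β − sin α) = 47.485700; p = √p² = 6.890987; φ = atan2(cos α − cos β, d − sin α + sin β) = 0.180270 rad; t = (α − φ) mod 2π = 0.596551 rad, q = (φ − β) mod 2π = 2.300696 rad → L = 7.82·(0.596551 + 6.890987 + 2.300696) = 7.82·9.788233 = 76.543986 m
LSR: p² = d² − 2 + 2cos(α−β) + 2d(sin α + sin β) = 62.970918; p = √p² = 7.935422; φ = atan2(−cos α − cos β, d + sin α + sin β) − atan2(−2, p) = 0.223579 rad; t = (φ − α) mod 2π = 5.729943 rad, q = (φ − β) mod 2π = 2.344005 rad → L = 7.82·(5.729943 + 7.935422 + 2.344005) = 7.82·16.009370 = 125.193273 m
RSL: p² = d² − 2 + 2cos(α−β) − 2d(sin α + sin β) = 68.027499; p = √p² = 8.247878; φ = atan2(cos α + cos β, d − sin α − sin β) − atan2(2, p) = -0.215414 rad; t = (α − φ) mod 2π = 0.992235 rad, q = (β − φ) mod 2π = 4.378173 rad → L = 7.82·(0.992235 + 8.247878 + 4.378173) = 7.82·13.618286 = 106.495000 m
RLR: c = (6 − d² + 2cos(α−β) + 2d(sin α − sin β))/8 = -4.935713, |c| > 1 → infeasible
LRL: c = (6 − d² + 2cos(α−β) − 2d(sin α − sin β))/8 = -11.409385, |c| > 1 → infeasible
Shortest: RSR with L = 76.543986 m ≈ 76.5440 m

76.5440 m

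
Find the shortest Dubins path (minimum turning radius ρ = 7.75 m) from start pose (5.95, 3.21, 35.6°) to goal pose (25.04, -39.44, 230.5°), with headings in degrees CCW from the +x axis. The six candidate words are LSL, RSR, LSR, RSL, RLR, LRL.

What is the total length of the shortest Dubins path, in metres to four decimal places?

Let ψ = atan2(Δy, Δx) = atan2(-42.65, 19.09) = -65.8869° be the start→goal bearing.
Normalize: d = |goal − start| / ρ = 46.727407/7.75 = 6.029343, α = (θ_start − ψ) mod 360° = 101.4869° = 1.771280 rad, β = (θ_goal − ψ) mod 360° = 296.3869° = 5.172927 rad.
Common terms: sin α = 0.979970, cos α = -0.199143, sin β = -0.895814, cos β = 0.444430, cos(α−β) = -0.966376, d² = 36.352976. Work in radians in the unit-radius frame; every candidate has L = ρ·(t + p + q).
LSL: p² = 2 + d² − 2cos(α−β) + 2d(sin α − sin β) = 62.905218; p = √p² = 7.931281; φ = atan2(cos β − cos α, d + sin α − sin β) = 0.081233 rad; t = (φ − α) mod 2π = 4.593138 rad, q = (β − φ) mod 2π = 5.091694 rad → L = 7.75·(4.593138 + 7.931281 + 5.091694) = 7.75·17.616113 = 136.524876 m
RSR: p² = 2 + d² − 2cos(α−β) + 2d(sin β − sin α) = 17.666238; p = √p² = 4.203122; φ = atan2(cos α − cos β, d − sin α + sin β) = -0.153723 rad; t = (α − φ) mod 2π = 1.925003 rad, q = (φ − β) mod 2π = 0.956536 rad → L = 7.75·(1.925003 + 4.203122 + 0.956536) = 7.75·7.084661 = 54.906122 m
LSR: p² = d² − 2 + 2cos(α−β) + 2d(sin α + sin β) = 33.435043; p = √p² = 5.782304; φ = atan2(−cos α − cos β, d + sin α + sin β) − atan2(−2, p) = 0.292902 rad; t = (φ − α) mod 2π = 4.804807 rad, q = (φ − β) mod 2π = 1.403160 rad → L = 7.75·(4.804807 + 5.782304 + 1.403160) = 7.75·11.990272 = 92.924605 m
RSL: p² = d² − 2 + 2cos(α−β) − 2d(sin α + sin β) = 31.405404; p = √p² = 5.604052; φ = atan2(cos α + cos β, d − sin α − sin β) − atan2(2, p) = -0.301560 rad; t = (α − φ) mod 2π = 2.072840 rad, q = (β − φ) mod 2π = 5.474487 rad → L = 7.75·(2.072840 + 5.604052 + 5.474487) = 7.75·13.151380 = 101.923192 m
RLR: c = (6 − d² + 2cos(α−β) + 2d(sin α − sin β))/8 = -1.208280, |c| > 1 → infeasible
LRL: c = (6 − d² + 2cos(α−β) − 2d(sin α − sin β))/8 = -6.863152, |c| > 1 → infeasible
Shortest: RSR with L = 54.906122 m ≈ 54.9061 m

54.9061 m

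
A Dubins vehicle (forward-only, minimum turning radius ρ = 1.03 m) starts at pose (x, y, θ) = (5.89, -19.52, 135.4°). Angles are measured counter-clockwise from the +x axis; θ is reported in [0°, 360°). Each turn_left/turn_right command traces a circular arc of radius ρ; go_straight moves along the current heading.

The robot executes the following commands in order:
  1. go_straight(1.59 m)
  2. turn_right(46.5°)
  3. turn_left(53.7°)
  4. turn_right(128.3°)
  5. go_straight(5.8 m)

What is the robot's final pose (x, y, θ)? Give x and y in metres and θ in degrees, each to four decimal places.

(10.0386, -13.5635, 14.3000°)

set_pose: (x, y, θ) = (5.8900, -19.5200, 135.4000°), ρ = 1.03
go_straight(1.59): x += 1.59·cos θ, y += 1.59·sin θ → (4.7579, -18.4036, 135.4000°)
turn_right(46.5°): centre at ρ to the right, rotate −46.5° → (4.4513, -17.6504, 88.9000°)
turn_left(53.7°): centre at ρ to the left, rotate +53.7° → (4.0471, -16.8124, 142.6000°)
turn_right(128.3°): centre at ρ to the right, rotate −128.3° → (4.4183, -14.9961, 14.3000°)
go_straight(5.8): x += 5.8·cos θ, y += 5.8·sin θ → (10.0386, -13.5635, 14.3000°)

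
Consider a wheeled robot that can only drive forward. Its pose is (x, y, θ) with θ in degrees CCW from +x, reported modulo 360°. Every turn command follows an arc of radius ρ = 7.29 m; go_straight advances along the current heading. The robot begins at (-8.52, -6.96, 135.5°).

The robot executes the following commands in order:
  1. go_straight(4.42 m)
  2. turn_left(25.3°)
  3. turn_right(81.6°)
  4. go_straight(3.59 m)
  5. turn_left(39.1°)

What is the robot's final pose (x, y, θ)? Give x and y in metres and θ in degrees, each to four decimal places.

set_pose: (x, y, θ) = (-8.5200, -6.9600, 135.5000°), ρ = 7.29
go_straight(4.42): x += 4.42·cos θ, y += 4.42·sin θ → (-11.6726, -3.8620, 135.5000°)
turn_left(25.3°): centre at ρ to the left, rotate +25.3° → (-14.3848, -2.1771, 160.8000°)
turn_right(81.6°): centre at ρ to the right, rotate −81.6° → (-19.1482, 6.0734, 79.2000°)
go_straight(3.59): x += 3.59·cos θ, y += 3.59·sin θ → (-18.4755, 9.5999, 79.2000°)
turn_left(39.1°): centre at ρ to the left, rotate +39.1° → (-19.2177, 14.4220, 118.3000°)

(-19.2177, 14.4220, 118.3000°)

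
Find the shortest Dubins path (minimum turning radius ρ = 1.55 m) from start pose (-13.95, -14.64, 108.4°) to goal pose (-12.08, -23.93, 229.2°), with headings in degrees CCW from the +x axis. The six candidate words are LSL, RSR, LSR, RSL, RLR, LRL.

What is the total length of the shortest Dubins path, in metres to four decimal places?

15.0028 m

Let ψ = atan2(Δy, Δx) = atan2(-9.29, 1.87) = -78.6189° be the start→goal bearing.
Normalize: d = |goal − start| / ρ = 9.476339/1.55 = 6.113767, α = (θ_start − ψ) mod 360° = 187.0189° = 3.264096 rad, β = (θ_goal − ψ) mod 360° = 307.8189° = 5.372454 rad.
Common terms: sin α = -0.122197, cos α = -0.992506, sin β = -0.789953, cos β = 0.613168, cos(α−β) = -0.512043, d² = 37.378148. Work in radians in the unit-radius frame; every candidate has L = ρ·(t + p + q).
LSL: p² = 2 + d² − 2cos(α−β) + 2d(sin α − sin β) = 48.567236; p = √p² = 6.969020; φ = atan2(cos β − cos α, d + sin α − sin β) = 0.232490 rad; t = (φ − α) mod 2π = 3.251580 rad, q = (β − φ) mod 2π = 5.139963 rad → L = 1.55·(3.251580 + 6.969020 + 5.139963) = 1.55·15.360563 = 23.808872 m
RSR: p² = 2 + d² − 2cos(α−β) + 2d(sin β − sin α) = 32.237231; p = √p² = 5.677784; φ = atan2(cos α − cos β, d − sin α + sin β) = -0.286711 rad; t = (α − φ) mod 2π = 3.550807 rad, q = (φ − β) mod 2π = 0.624020 rad → L = 1.55·(3.550807 + 5.677784 + 0.624020) = 1.55·9.852612 = 15.271548 m
LSR: p² = d² − 2 + 2cos(α−β) + 2d(sin α + sin β) = 23.200721; p = √p² = 4.816713; φ = atan2(−cos α − cos β, d + sin α + sin β) − atan2(−2, p) = 0.466357 rad; t = (φ − α) mod 2π = 3.485446 rad, q = (φ − β) mod 2π = 1.377088 rad → L = 1.55·(3.485446 + 4.816713 + 1.377088) = 1.55·9.679247 = 15.002833 m
RSL: p² = d² − 2 + 2cos(α−β) − 2d(sin α + sin β) = 45.507403; p = √p² = 6.745918; φ = atan2(cos α + cos β, d − sin α − sin β) − atan2(2, p) = -0.342159 rad; t = (α − φ) mod 2π = 3.606255 rad, q = (β − φ) mod 2π = 5.714613 rad → L = 1.55·(3.606255 + 6.745918 + 5.714613) = 1.55·16.066785 = 24.903517 m
RLR: c = (6 − d² + 2cos(α−β) + 2d(sin α − sin β))/8 = -3.029654, |c| > 1 → infeasible
LRL: c = (6 − d² + 2cos(α−β) − 2d(sin α − sin β))/8 = -5.070904, |c| > 1 → infeasible
Shortest: LSR with L = 15.002833 m ≈ 15.0028 m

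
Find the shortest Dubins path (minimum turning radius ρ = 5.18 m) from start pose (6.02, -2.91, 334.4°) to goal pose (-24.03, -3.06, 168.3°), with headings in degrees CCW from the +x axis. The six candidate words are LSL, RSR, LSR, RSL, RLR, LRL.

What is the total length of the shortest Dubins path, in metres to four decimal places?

43.4508 m

Let ψ = atan2(Δy, Δx) = atan2(-0.15, -30.05) = -179.7140° be the start→goal bearing.
Normalize: d = |goal − start| / ρ = 30.050374/5.18 = 5.801231, α = (θ_start − ψ) mod 360° = 154.1140° = 2.689797 rad, β = (θ_goal − ψ) mod 360° = 348.0140° = 6.073990 rad.
Common terms: sin α = 0.436582, cos α = -0.899664, sin β = -0.207673, cos β = 0.978198, cos(α−β) = -0.970716, d² = 33.654276. Work in radians in the unit-radius frame; every candidate has L = ρ·(t + p + q).
LSL: p² = 2 + d² − 2cos(α−β) + 2d(sin α − sin β) = 45.070649; p = √p² = 6.713468; φ = atan2(cos β − cos α, d + sin α − sin β) = 0.283498 rad; t = (φ − α) mod 2π = 3.876887 rad, q = (β − φ) mod 2π = 5.790492 rad → L = 5.18·(3.876887 + 6.713468 + 5.790492) = 5.18·16.380846 = 84.852785 m
RSR: p² = 2 + d² − 2cos(α−β) + 2d(sin β − sin α) = 30.120770; p = √p² = 5.488239; φ = atan2(cos α − cos β, d − sin α + sin β) = -0.349216 rad; t = (α − φ) mod 2π = 3.039013 rad, q = (φ − β) mod 2π = 6.143164 rad → L = 5.18·(3.039013 + 5.488239 + 6.143164) = 5.18·14.670416 = 75.992757 m
LSR: p² = d² − 2 + 2cos(α−β) + 2d(sin α + sin β) = 32.368754; p = √p² = 5.689354; φ = atan2(−cos α − cos β, d + sin α + sin β) − atan2(−2, p) = 0.325018 rad; t = (φ − α) mod 2π = 3.918406 rad, q = (φ − β) mod 2π = 0.534213 rad → L = 5.18·(3.918406 + 5.689354 + 0.534213) = 5.18·10.141974 = 52.535423 m
RSL: p² = d² − 2 + 2cos(α−β) − 2d(sin α + sin β) = 27.056932; p = √p² = 5.201628; φ = atan2(cos α + cos β, d − sin α − sin β) − atan2(2, p) = -0.352976 rad; t = (α − φ) mod 2π = 3.042773 rad, q = (β − φ) mod 2π = 0.143781 rad → L = 5.18·(3.042773 + 5.201628 + 0.143781) = 5.18·8.388182 = 43.450783 m
RLR: c = (6 − d² + 2cos(α−β) + 2d(sin α − sin β))/8 = -2.765096, |c| > 1 → infeasible
LRL: c = (6 − d² + 2cos(α−β) − 2d(sin α − sin β))/8 = -4.633831, |c| > 1 → infeasible
Shortest: RSL with L = 43.450783 m ≈ 43.4508 m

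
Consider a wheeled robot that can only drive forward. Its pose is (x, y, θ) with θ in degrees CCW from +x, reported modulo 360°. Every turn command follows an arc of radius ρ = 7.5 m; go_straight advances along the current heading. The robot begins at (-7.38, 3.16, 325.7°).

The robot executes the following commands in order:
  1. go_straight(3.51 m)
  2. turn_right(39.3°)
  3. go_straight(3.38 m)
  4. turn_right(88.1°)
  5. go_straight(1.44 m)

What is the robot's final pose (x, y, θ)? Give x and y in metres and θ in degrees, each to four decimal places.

set_pose: (x, y, θ) = (-7.3800, 3.1600, 325.7000°), ρ = 7.5
go_straight(3.51): x += 3.51·cos θ, y += 3.51·sin θ → (-4.4804, 1.1820, 325.7000°)
turn_right(39.3°): centre at ρ to the right, rotate −39.3° → (-1.5120, -2.8962, 286.4000°)
go_straight(3.38): x += 3.38·cos θ, y += 3.38·sin θ → (-0.5577, -6.1386, 286.4000°)
turn_right(88.1°): centre at ρ to the right, rotate −88.1° → (-5.3976, -15.3769, 198.3000°)
go_straight(1.44): x += 1.44·cos θ, y += 1.44·sin θ → (-6.7648, -15.8290, 198.3000°)

(-6.7648, -15.8290, 198.3000°)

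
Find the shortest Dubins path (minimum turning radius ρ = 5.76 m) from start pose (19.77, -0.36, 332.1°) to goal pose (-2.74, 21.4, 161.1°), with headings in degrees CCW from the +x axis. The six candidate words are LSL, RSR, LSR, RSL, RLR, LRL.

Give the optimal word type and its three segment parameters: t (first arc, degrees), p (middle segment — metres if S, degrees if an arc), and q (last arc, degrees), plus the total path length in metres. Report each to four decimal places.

Let ψ = atan2(Δy, Δx) = atan2(21.76, -22.51) = 135.9706° be the start→goal bearing.
Normalize: d = |goal − start| / ρ = 31.308109/5.76 = 5.435436, α = (θ_start − ψ) mod 360° = 196.1294° = 3.423104 rad, β = (θ_goal − ψ) mod 360° = 25.1294° = 0.438591 rad.
Common terms: sin α = -0.277808, cos α = -0.960637, sin β = 0.424664, cos β = 0.905351, cos(α−β) = -0.987688, d² = 29.543960. Work in radians in the unit-radius frame; every candidate has L = ρ·(t + p + q).
LSL: p² = 2 + d² − 2cos(α−β) + 2d(sin α − sin β) = 25.882852; p = √p² = 5.087519; φ = atan2(cos β − cos α, d + sin α − sin β) = 0.375543 rad; t = (φ − α) mod 2π = 3.235624 rad, q = (β − φ) mod 2π = 0.063048 rad → L = 5.76·(3.235624 + 5.087519 + 0.063048) = 5.76·8.386192 = 48.304463 m
RSR: p² = 2 + d² − 2cos(α−β) + 2d(sin β − sin α) = 41.155822; p = √p² = 6.415280; φ = atan2(cos α − cos β, d − sin α + sin β) = -0.295132 rad; t = (α − φ) mod 2π = 3.718236 rad, q = (φ − β) mod 2π = 5.549462 rad → L = 5.76·(3.718236 + 6.415280 + 5.549462) = 5.76·15.682979 = 90.333957 m
LSR: p² = d² − 2 + 2cos(α−β) + 2d(sin α + sin β) = 27.165041; p = √p² = 5.212009; φ = atan2(−cos α − cos β, d + sin α + sin β) − atan2(−2, p) = 0.376305 rad; t = (φ − α) mod 2π = 3.236386 rad, q = (φ − β) mod 2π = 6.220899 rad → L = 5.76·(3.236386 + 5.212009 + 6.220899) = 5.76·14.669295 = 84.495138 m
RSL: p² = d² − 2 + 2cos(α−β) − 2d(sin α + sin β) = 23.972127; p = √p² = 4.896134; φ = atan2(cos α + cos β, d − sin α − sin β) − atan2(2, p) = -0.398253 rad; t = (α − φ) mod 2π = 3.821358 rad, q = (β − φ) mod 2π = 0.836845 rad → L = 5.76·(3.821358 + 4.896134 + 0.836845) = 5.76·9.554336 = 55.032975 m
RLR: c = (6 − d² + 2cos(α−β) + 2d(sin α − sin β))/8 = -4.144478, |c| > 1 → infeasible
LRL: c = (6 − d² + 2cos(α−β) − 2d(sin α − sin β))/8 = -2.235357, |c| > 1 → infeasible
Shortest: LSL with L = 48.304463 m ≈ 48.3045 m
Convert LSL to answer units (arcs ×180/π): t = 3.235624·180/π = 185.3876°, p = ρ·p = 5.76·5.087519 = 29.3041 m, q = 0.063048·180/π = 3.6124°, L = 48.3045 m.

LSL: t = 185.3876°, p = 29.3041 m, q = 3.6124°, L = 48.3045 m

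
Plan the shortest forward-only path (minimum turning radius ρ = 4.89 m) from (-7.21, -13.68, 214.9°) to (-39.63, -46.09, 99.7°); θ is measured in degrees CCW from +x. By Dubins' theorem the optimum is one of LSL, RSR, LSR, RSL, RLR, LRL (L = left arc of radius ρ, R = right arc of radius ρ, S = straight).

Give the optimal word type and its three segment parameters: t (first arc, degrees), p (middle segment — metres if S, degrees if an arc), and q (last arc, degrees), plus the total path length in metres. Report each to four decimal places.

LSR: t = 21.0989°, p = 39.8595 m, q = 136.2989°, L = 53.2929 m

Let ψ = atan2(Δy, Δx) = atan2(-32.41, -32.42) = -135.0088° be the start→goal bearing.
Normalize: d = |goal − start| / ρ = 45.841733/4.89 = 9.374588, α = (θ_start − ψ) mod 360° = 349.9088° = 6.107061 rad, β = (θ_goal − ψ) mod 360° = 234.7088° = 4.096442 rad.
Common terms: sin α = -0.175215, cos α = 0.984530, sin β = -0.816227, cos β = -0.577732, cos(α−β) = -0.425779, d² = 87.882892. Work in radians in the unit-radius frame; every candidate has L = ρ·(t + p + q).
LSL: p² = 2 + d² − 2cos(α−β) + 2d(sin α − sin β) = 102.752894; p = √p² = 10.136710; φ = atan2(cos β − cos α, d + sin α − sin β) = -0.154736 rad; t = (φ − α) mod 2π = 0.021388 rad, q = (β − φ) mod 2π = 4.251178 rad → L = 4.89·(0.021388 + 10.136710 + 4.251178) = 4.89·14.409276 = 70.461361 m
RSR: p² = 2 + d² − 2cos(α−β) + 2d(sin β − sin α) = 78.716007; p = √p² = 8.872204; φ = atan2(cos α − cos β, d − sin α + sin β) = 0.177008 rad; t = (α − φ) mod 2π = 5.930053 rad, q = (φ − β) mod 2π = 2.363751 rad → L = 4.89·(5.930053 + 8.872204 + 2.363751) = 4.89·17.166009 = 83.941783 m
LSR: p² = d² − 2 + 2cos(α−β) + 2d(sin α + sin β) = 66.442622; p = √p² = 8.151234; φ = atan2(−cos α − cos β, d + sin α + sin β) − atan2(−2, p) = 0.192121 rad; t = (φ − α) mod 2π = 0.368245 rad, q = (φ − β) mod 2π = 2.378864 rad → L = 4.89·(0.368245 + 8.151234 + 2.378864) = 4.89·10.898343 = 53.292897 m
RSL: p² = d² − 2 + 2cos(α−β) − 2d(sin α + sin β) = 103.620045; p = √p² = 10.179393; φ = atan2(cos α + cos β, d − sin α − sin β) − atan2(2, p) = -0.154781 rad; t = (α − φ) mod 2π = 6.261842 rad, q = (β − φ) mod 2π = 4.251223 rad → L = 4.89·(6.261842 + 10.179393 + 4.251223) = 4.89·20.692458 = 101.186121 m
RLR: c = (6 − d² + 2cos(α−β) + 2d(sin α − sin β))/8 = -8.839501, |c| > 1 → infeasible
LRL: c = (6 − d² + 2cos(α−β) − 2d(sin α − sin β))/8 = -11.844112, |c| > 1 → infeasible
Shortest: LSR with L = 53.292897 m ≈ 53.2929 m
Convert LSR to answer units (arcs ×180/π): t = 0.368245·180/π = 21.0989°, p = ρ·p = 4.89·8.151234 = 39.8595 m, q = 2.378864·180/π = 136.2989°, L = 53.2929 m.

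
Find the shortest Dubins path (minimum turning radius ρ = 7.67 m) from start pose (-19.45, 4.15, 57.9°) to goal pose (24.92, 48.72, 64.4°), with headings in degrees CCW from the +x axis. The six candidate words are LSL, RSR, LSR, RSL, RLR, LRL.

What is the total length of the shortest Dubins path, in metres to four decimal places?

Let ψ = atan2(Δy, Δx) = atan2(44.57, 44.37) = 45.1288° be the start→goal bearing.
Normalize: d = |goal − start| / ρ = 62.890236/7.67 = 8.199509, α = (θ_start − ψ) mod 360° = 12.7712° = 0.222899 rad, β = (θ_goal − ψ) mod 360° = 19.2712° = 0.336345 rad.
Common terms: sin α = 0.221058, cos α = 0.975261, sin β = 0.330039, cos β = 0.943967, cos(α−β) = 0.993572, d² = 67.231952. Work in radians in the unit-radius frame; every candidate has L = ρ·(t + p + q).
LSL: p² = 2 + d² − 2cos(α−β) + 2d(sin α − sin β) = 65.457616; p = √p² = 8.090588; φ = atan2(cos β − cos α, d + sin α − sin β) = -0.003868 rad; t = (φ − α) mod 2π = 6.056419 rad, q = (β − φ) mod 2π = 0.340213 rad → L = 7.67·(6.056419 + 8.090588 + 0.340213) = 7.67·14.487220 = 111.116976 m
RSR: p² = 2 + d² − 2cos(α−β) + 2d(sin β − sin α) = 69.032001; p = √p² = 8.308550; φ = atan2(cos α − cos β, d − sin α + sin β) = 0.003766 rad; t = (α − φ) mod 2π = 0.219132 rad, q = (φ − β) mod 2π = 5.950607 rad → L = 7.67·(0.219132 + 8.308550 + 5.950607) = 7.67·14.478289 = 111.048475 m
LSR: p² = d² − 2 + 2cos(α−β) + 2d(sin α + sin β) = 76.256544; p = √p² = 8.732499; φ = atan2(−cos α − cos β, d + sin α + sin β) − atan2(−2, p) = 0.009240 rad; t = (φ − α) mod 2π = 6.069526 rad, q = (φ − β) mod 2π = 5.956080 rad → L = 7.67·(6.069526 + 8.732499 + 5.956080) = 7.67·20.758106 = 159.214672 m
RSL: p² = d² − 2 + 2cos(α−β) − 2d(sin α + sin β) = 58.181648; p = √p² = 7.627690; φ = atan2(cos α + cos β, d − sin α − sin β) − atan2(2, p) = -0.010575 rad; t = (α − φ) mod 2π = 0.233474 rad, q = (β − φ) mod 2π = 0.346920 rad → L = 7.67·(0.233474 + 7.627690 + 0.346920) = 7.67·8.208083 = 62.955998 m
RLR: c = (6 − d² + 2cos(α−β) + 2d(sin α − sin β))/8 = -7.629000, |c| > 1 → infeasible
LRL: c = (6 − d² + 2cos(α−β) − 2d(sin α − sin β))/8 = -7.182202, |c| > 1 → infeasible
Shortest: RSL with L = 62.955998 m ≈ 62.9560 m

62.9560 m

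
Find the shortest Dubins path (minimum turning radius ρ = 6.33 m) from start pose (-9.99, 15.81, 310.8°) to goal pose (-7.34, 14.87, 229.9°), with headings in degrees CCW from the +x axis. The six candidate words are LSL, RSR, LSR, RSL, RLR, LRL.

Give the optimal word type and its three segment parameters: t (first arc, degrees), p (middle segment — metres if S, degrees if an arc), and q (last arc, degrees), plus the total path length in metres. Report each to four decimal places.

Let ψ = atan2(Δy, Δx) = atan2(-0.94, 2.65) = -19.5305° be the start→goal bearing.
Normalize: d = |goal − start| / ρ = 2.811779/6.33 = 0.444199, α = (θ_start − ψ) mod 360° = 330.3305° = 5.765354 rad, β = (θ_goal − ψ) mod 360° = 249.4305° = 4.353383 rad.
Common terms: sin α = -0.494997, cos α = 0.868895, sin β = -0.936246, cos β = -0.351344, cos(α−β) = 0.158158, d² = 0.197313. Work in radians in the unit-radius frame; every candidate has L = ρ·(t + p + q).
LSL: p² = 2 + d² − 2cos(α−β) + 2d(sin α − sin β) = 2.273002; p = √p² = 1.507648; φ = atan2(cos β − cos α, d + sin α − sin β) = -0.943072 rad; t = (φ − α) mod 2π = 5.857945 rad, q = (β − φ) mod 2π = 5.296455 rad → L = 6.33·(5.857945 + 1.507648 + 5.296455) = 6.33·12.662047 = 80.150757 m
RSR: p² = 2 + d² − 2cos(α−β) + 2d(sin β − sin α) = 1.488991; p = √p² = 1.220242; φ = atan2(cos α − cos β, d − sin α + sin β) = 1.568379 rad; t = (α − φ) mod 2π = 4.196975 rad, q = (φ − β) mod 2π = 3.498182 rad → L = 6.33·(4.196975 + 1.220242 + 3.498182) = 6.33·8.915399 = 56.434476 m
LSR: p² = d² − 2 + 2cos(α−β) + 2d(sin α + sin β) = -2.757884 < 0 → infeasible
RSL: p² = d² − 2 + 2cos(α−β) − 2d(sin α + sin β) = -0.214858 < 0 → infeasible
RLR: c = (6 − d² + 2cos(α−β) + 2d(sin α − sin β))/8 = 0.813876; p = 2π − arccos c = 5.663181 rad; φ = atan2(cos α − cos β, d − sin α + sin β) = 1.568379 rad; t = (α − φ + p/2) mod 2π = 0.745380 rad, q = (α − β − t + p) mod 2π = 0.046587 rad → L = 6.33·(0.745380 + 5.663181 + 0.046587) = 6.33·6.455149 = 40.861090 m
LRL: c = (6 − d² + 2cos(α−β) − 2d(sin α − sin β))/8 = 0.715875; p = 2π − arccos c = 5.510265 rad; φ = atan2(cos β − cos α, d + sin α − sin β) = -0.943072 rad; t = (φ − α + p/2) mod 2π = 2.329892 rad, q = (β − α − t + p) mod 2π = 1.768402 rad → L = 6.33·(2.329892 + 5.510265 + 1.768402) = 6.33·9.608559 = 60.822178 m
Shortest: RLR with L = 40.861090 m ≈ 40.8611 m
Convert RLR to answer units (arcs ×180/π): t = 0.745380·180/π = 42.7071°, p = 5.663181·180/π = 324.4764°, q = 0.046587·180/π = 2.6693°, L = 40.8611 m.

RLR: t = 42.7071°, p = 324.4764°, q = 2.6693°, L = 40.8611 m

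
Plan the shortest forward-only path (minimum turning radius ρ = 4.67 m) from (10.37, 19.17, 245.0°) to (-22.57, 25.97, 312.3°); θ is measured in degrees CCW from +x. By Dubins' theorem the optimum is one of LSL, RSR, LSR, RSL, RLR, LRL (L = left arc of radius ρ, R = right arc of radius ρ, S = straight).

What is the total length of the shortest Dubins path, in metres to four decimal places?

47.0824 m

Let ψ = atan2(Δy, Δx) = atan2(6.80, -32.94) = 168.3359° be the start→goal bearing.
Normalize: d = |goal − start| / ρ = 33.634560/4.67 = 7.202261, α = (θ_start − ψ) mod 360° = 76.6641° = 1.338040 rad, β = (θ_goal − ψ) mod 360° = 143.9641° = 2.512647 rad.
Common terms: sin α = 0.973034, cos α = 0.230660, sin β = 0.588293, cos β = -0.808648, cos(α−β) = 0.385906, d² = 51.872566. Work in radians in the unit-radius frame; every candidate has L = ρ·(t + p + q).
LSL: p² = 2 + d² − 2cos(α−β) + 2d(sin α − sin β) = 58.642775; p = √p² = 7.657857; φ = atan2(cos β − cos α, d + sin α − sin β) = -0.136138 rad; t = (φ − α) mod 2π = 4.809007 rad, q = (β − φ) mod 2π = 2.648785 rad → L = 4.67·(4.809007 + 7.657857 + 2.648785) = 4.67·15.115649 = 70.590081 m
RSR: p² = 2 + d² − 2cos(α−β) + 2d(sin β − sin α) = 47.558733; p = √p² = 6.896284; φ = atan2(cos α − cos β, d − sin α + sin β) = 0.151282 rad; t = (α − φ) mod 2π = 1.186758 rad, q = (φ − β) mod 2π = 3.921820 rad → L = 4.67·(1.186758 + 6.896284 + 3.921820) = 4.67·12.004863 = 56.062709 m
LSR: p² = d² − 2 + 2cos(α−β) + 2d(sin α + sin β) = 73.134547; p = √p² = 8.551874; φ = atan2(−cos α − cos β, d + sin α + sin β) − atan2(−2, p) = 0.295596 rad; t = (φ − α) mod 2π = 5.240741 rad, q = (φ − β) mod 2π = 4.066134 rad → L = 4.67·(5.240741 + 8.551874 + 4.066134) = 4.67·17.858749 = 83.400358 m
RSL: p² = d² − 2 + 2cos(α−β) − 2d(sin α + sin β) = 28.154208; p = √p² = 5.306054; φ = atan2(cos α + cos β, d − sin α − sin β) − atan2(2, p) = -0.462567 rad; t = (α − φ) mod 2π = 1.800607 rad, q = (β − φ) mod 2π = 2.975214 rad → L = 4.67·(1.800607 + 5.306054 + 2.975214) = 4.67·10.081874 = 47.082353 m
RLR: c = (6 − d² + 2cos(α−β) + 2d(sin α − sin β))/8 = -4.944842, |c| > 1 → infeasible
LRL: c = (6 − d² + 2cos(α−β) − 2d(sin α − sin β))/8 = -6.330347, |c| > 1 → infeasible
Shortest: RSL with L = 47.082353 m ≈ 47.0824 m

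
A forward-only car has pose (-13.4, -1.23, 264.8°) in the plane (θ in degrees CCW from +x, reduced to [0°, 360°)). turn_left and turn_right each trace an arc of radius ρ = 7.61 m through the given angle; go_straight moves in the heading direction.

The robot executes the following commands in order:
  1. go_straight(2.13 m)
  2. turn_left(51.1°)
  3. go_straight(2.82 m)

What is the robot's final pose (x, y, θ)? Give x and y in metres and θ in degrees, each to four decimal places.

(-9.2851, -11.4684, 315.9000°)

set_pose: (x, y, θ) = (-13.4000, -1.2300, 264.8000°), ρ = 7.61
go_straight(2.13): x += 2.13·cos θ, y += 2.13·sin θ → (-13.5930, -3.3512, 264.8000°)
turn_left(51.1°): centre at ρ to the left, rotate +51.1° → (-11.3103, -9.5059, 315.9000°)
go_straight(2.82): x += 2.82·cos θ, y += 2.82·sin θ → (-9.2851, -11.4684, 315.9000°)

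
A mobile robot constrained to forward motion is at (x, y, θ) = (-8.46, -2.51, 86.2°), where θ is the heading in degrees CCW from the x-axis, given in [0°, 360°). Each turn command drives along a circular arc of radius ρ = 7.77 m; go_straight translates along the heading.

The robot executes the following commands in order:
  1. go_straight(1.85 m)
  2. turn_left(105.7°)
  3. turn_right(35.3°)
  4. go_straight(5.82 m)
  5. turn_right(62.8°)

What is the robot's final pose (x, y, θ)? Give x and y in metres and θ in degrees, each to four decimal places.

(-32.3890, 16.8534, 93.8000°)

set_pose: (x, y, θ) = (-8.4600, -2.5100, 86.2000°), ρ = 7.77
go_straight(1.85): x += 1.85·cos θ, y += 1.85·sin θ → (-8.3374, -0.6641, 86.2000°)
turn_left(105.7°): centre at ρ to the left, rotate +105.7° → (-17.6925, 7.4539, 191.9000°)
turn_right(35.3°): centre at ρ to the right, rotate −35.3° → (-22.3806, 7.9260, 156.6000°)
go_straight(5.82): x += 5.82·cos θ, y += 5.82·sin θ → (-27.7219, 10.2374, 156.6000°)
turn_right(62.8°): centre at ρ to the right, rotate −62.8° → (-32.3890, 16.8534, 93.8000°)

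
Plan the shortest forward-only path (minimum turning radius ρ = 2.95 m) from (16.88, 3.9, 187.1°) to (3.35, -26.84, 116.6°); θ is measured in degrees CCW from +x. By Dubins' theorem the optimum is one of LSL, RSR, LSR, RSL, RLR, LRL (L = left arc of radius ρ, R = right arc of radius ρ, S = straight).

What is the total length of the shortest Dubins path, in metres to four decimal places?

39.1868 m

Let ψ = atan2(Δy, Δx) = atan2(-30.74, -13.53) = -113.7564° be the start→goal bearing.
Normalize: d = |goal − start| / ρ = 33.585838/2.95 = 11.385030, α = (θ_start − ψ) mod 360° = 300.8564° = 5.250934 rad, β = (θ_goal − ψ) mod 360° = 230.3564° = 4.020477 rad.
Common terms: sin α = -0.858456, cos α = 0.512888, sin β = -0.770028, cos β = -0.638011, cos(α−β) = 0.333807, d² = 129.618903. Work in radians in the unit-radius frame; every candidate has L = ρ·(t + p + q).
LSL: p² = 2 + d² − 2cos(α−β) + 2d(sin α − sin β) = 128.937774; p = √p² = 11.355077; φ = atan2(cos β − cos α, d + sin α − sin β) = -0.101530 rad; t = (φ − α) mod 2π = 0.930721 rad, q = (β − φ) mod 2π = 4.122007 rad → L = 2.95·(0.930721 + 11.355077 + 4.122007) = 2.95·16.407805 = 48.403025 m
RSR: p² = 2 + d² − 2cos(α−β) + 2d(sin β − sin α) = 132.964804; p = √p² = 11.531037; φ = atan2(cos α − cos β, d − sin α + sin β) = 0.099975 rad; t = (α − φ) mod 2π = 5.150959 rad, q = (φ − β) mod 2π = 2.362683 rad → L = 2.95·(5.150959 + 11.531037 + 2.362683) = 2.95·19.044679 = 56.181803 m
LSR: p² = d² − 2 + 2cos(α−β) + 2d(sin α + sin β) = 91.205854; p = √p² = 9.550176; φ = atan2(−cos α − cos β, d + sin α + sin β) − atan2(−2, p) = 0.219261 rad; t = (φ − α) mod 2π = 1.251512 rad, q = (φ − β) mod 2π = 2.481969 rad → L = 2.95·(1.251512 + 9.550176 + 2.481969) = 2.95·13.283656 = 39.186786 m
RSL: p² = d² − 2 + 2cos(α−β) − 2d(sin α + sin β) = 165.367179; p = √p² = 12.859517; φ = atan2(cos α + cos β, d − sin α − sin β) − atan2(2, p) = -0.163905 rad; t = (α − φ) mod 2π = 5.414839 rad, q = (β − φ) mod 2π = 4.184382 rad → L = 2.95·(5.414839 + 12.859517 + 4.184382) = 2.95·22.458739 = 66.253279 m
RLR: c = (6 − d² + 2cos(α−β) + 2d(sin α − sin β))/8 = -15.620600, |c| > 1 → infeasible
LRL: c = (6 − d² + 2cos(α−β) − 2d(sin α − sin β))/8 = -15.117222, |c| > 1 → infeasible
Shortest: LSR with L = 39.186786 m ≈ 39.1868 m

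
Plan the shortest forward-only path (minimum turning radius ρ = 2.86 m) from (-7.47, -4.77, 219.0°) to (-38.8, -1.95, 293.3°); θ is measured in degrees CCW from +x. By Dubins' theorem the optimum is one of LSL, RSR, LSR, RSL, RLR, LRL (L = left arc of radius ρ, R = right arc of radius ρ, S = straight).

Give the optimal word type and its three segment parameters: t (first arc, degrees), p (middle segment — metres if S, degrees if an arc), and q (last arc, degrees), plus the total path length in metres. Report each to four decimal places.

RSL: t = 54.9262°, p = 26.3451 m, q = 129.2262°, L = 35.5373 m

Let ψ = atan2(Δy, Δx) = atan2(2.82, -31.33) = 174.8567° be the start→goal bearing.
Normalize: d = |goal − start| / ρ = 31.456657/2.86 = 10.998831, α = (θ_start − ψ) mod 360° = 44.1433° = 0.770446 rad, β = (θ_goal − ψ) mod 360° = 118.4433° = 2.067226 rad.
Common terms: sin α = 0.696455, cos α = 0.717600, sin β = 0.879289, cos β = -0.476289, cos(α−β) = 0.270600, d² = 120.974290. Work in radians in the unit-radius frame; every candidate has L = ρ·(t + p + q).
LSL: p² = 2 + d² − 2cos(α−β) + 2d(sin α − sin β) = 118.411182; p = √p² = 10.881690; φ = atan2(cos β − cos α, d + sin α − sin β) = -0.109937 rad; t = (φ − α) mod 2π = 5.402803 rad, q = (β − φ) mod 2π = 2.177162 rad → L = 2.86·(5.402803 + 10.881690 + 2.177162) = 2.86·18.461655 = 52.800334 m
RSR: p² = 2 + d² − 2cos(α−β) + 2d(sin β − sin α) = 126.454996; p = √p² = 11.245221; φ = atan2(cos α − cos β, d − sin α + sin β) = 0.106369 rad; t = (α − φ) mod 2π = 0.664077 rad, q = (φ − β) mod 2π = 4.322329 rad → L = 2.86·(0.664077 + 11.245221 + 4.322329) = 2.86·16.231627 = 46.422452 m
LSR: p² = d² − 2 + 2cos(α−β) + 2d(sin α + sin β) = 154.178180; p = √p² = 12.416851; φ = atan2(−cos α − cos β, d + sin α + sin β) − atan2(−2, p) = 0.140512 rad; t = (φ − α) mod 2π = 5.653251 rad, q = (φ − β) mod 2π = 4.356471 rad → L = 2.86·(5.653251 + 12.416851 + 4.356471) = 2.86·22.426573 = 64.139999 m
RSL: p² = d² − 2 + 2cos(α−β) − 2d(sin α + sin β) = 84.852801; p = √p² = 9.211558; φ = atan2(cos α + cos β, d − sin α − sin β) − atan2(2, p) = -0.188197 rad; t = (α − φ) mod 2π = 0.958643 rad, q = (β − φ) mod 2π = 2.255423 rad → L = 2.86·(0.958643 + 9.211558 + 2.255423) = 2.86·12.425624 = 35.537286 m
RLR: c = (6 − d² + 2cos(α−β) + 2d(sin α − sin β))/8 = -14.806875, |c| > 1 → infeasible
LRL: c = (6 − d² + 2cos(α−β) − 2d(sin α − sin β))/8 = -13.801398, |c| > 1 → infeasible
Shortest: RSL with L = 35.537286 m ≈ 35.5373 m
Convert RSL to answer units (arcs ×180/π): t = 0.958643·180/π = 54.9262°, p = ρ·p = 2.86·9.211558 = 26.3451 m, q = 2.255423·180/π = 129.2262°, L = 35.5373 m.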